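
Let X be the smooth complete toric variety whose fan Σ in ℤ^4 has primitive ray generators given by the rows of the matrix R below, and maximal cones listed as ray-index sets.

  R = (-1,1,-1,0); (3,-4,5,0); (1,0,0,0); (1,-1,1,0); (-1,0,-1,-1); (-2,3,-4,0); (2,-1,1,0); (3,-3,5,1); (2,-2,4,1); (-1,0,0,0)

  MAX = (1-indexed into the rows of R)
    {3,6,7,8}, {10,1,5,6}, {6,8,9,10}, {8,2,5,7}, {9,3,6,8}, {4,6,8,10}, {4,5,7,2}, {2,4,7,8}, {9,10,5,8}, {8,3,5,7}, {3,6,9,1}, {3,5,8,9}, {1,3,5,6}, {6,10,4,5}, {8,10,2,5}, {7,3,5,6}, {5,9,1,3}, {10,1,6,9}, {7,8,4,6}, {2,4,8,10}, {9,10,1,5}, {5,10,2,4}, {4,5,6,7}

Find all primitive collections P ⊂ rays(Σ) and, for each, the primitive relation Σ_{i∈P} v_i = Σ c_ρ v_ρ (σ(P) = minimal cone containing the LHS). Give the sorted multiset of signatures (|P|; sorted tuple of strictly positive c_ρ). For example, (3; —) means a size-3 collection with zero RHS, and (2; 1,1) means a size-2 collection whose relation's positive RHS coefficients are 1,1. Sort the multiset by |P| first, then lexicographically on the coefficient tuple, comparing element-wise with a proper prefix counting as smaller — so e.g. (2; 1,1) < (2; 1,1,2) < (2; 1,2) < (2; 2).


15 minimal non-faces of Δ(Σ) (on 10 rays):

  • {1,4}:  v_{1} + v_{4} = 0 ; sig = (2; —)
  • {3,10}:  v_{3} + v_{10} = 0 ; sig = (2; —)
  • {1,7}:  v_{1} + v_{7} = v_{3} ; sig = (2; 1)
  • {1,8}:  v_{1} + v_{8} = v_{9} ; sig = (2; 1)
  • {2,6}:  v_{2} + v_{6} = v_{4} ; sig = (2; 1)
  • {3,4}:  v_{3} + v_{4} = v_{7} ; sig = (2; 1)
  • {4,9}:  v_{4} + v_{9} = v_{8} ; sig = (2; 1)
  • {7,10}:  v_{7} + v_{10} = v_{4} ; sig = (2; 1)
  • {1,2}:  v_{1} + v_{2} = v_{5} + v_{8} ; sig = (2; 1,1)
  • {7,9}:  v_{7} + v_{9} = v_{3} + v_{8} ; sig = (2; 1,1)
  • {2,3}:  v_{2} + v_{3} = v_{5} + v_{7} + v_{8} ; sig = (2; 1,1,1)
  • {2,9}:  v_{2} + v_{9} = v_{5} + 2·v_{8} ; sig = (2; 1,2)
  • {5,6,8}:  v_{5} + v_{6} + v_{8} = 0 ; sig = (3; —)
  • {4,5,8}:  v_{4} + v_{5} + v_{8} = v_{2} ; sig = (3; 1)
  • {5,6,9}:  v_{5} + v_{6} + v_{9} = v_{1} ; sig = (3; 1)

Sorted signature multiset PRS(X):
    |P|=2: 12 collections, coeffs (), (), (1), (1), (1), (1), (1), (1), (1,1), (1,1), (1,1,1), (1,2)
    |P|=3: 3 collections, coeffs (), (1), (1)


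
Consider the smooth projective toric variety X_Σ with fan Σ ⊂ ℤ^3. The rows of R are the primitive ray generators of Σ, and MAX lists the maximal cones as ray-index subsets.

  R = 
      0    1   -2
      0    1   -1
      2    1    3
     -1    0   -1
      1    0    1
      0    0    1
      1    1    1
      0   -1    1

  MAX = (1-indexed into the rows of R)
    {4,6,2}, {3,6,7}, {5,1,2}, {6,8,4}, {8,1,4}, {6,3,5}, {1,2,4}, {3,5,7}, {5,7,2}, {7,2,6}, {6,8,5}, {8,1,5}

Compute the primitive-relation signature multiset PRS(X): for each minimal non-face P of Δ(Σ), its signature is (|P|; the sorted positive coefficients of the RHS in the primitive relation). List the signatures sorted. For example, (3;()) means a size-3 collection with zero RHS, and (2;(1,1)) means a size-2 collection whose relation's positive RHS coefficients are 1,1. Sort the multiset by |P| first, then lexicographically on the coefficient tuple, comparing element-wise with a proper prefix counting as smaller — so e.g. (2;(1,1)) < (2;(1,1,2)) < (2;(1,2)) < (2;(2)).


The 12 primitive collections of Σ (r=8, n=3):

  {2,8}:  v_{2} + v_{8} = 0 ; sig = (2;())
  {4,5}:  v_{4} + v_{5} = 0 ; sig = (2;())
  {1,6}:  v_{1} + v_{6} = v_{2} ; sig = (2;(1))
  {3,4}:  v_{3} + v_{4} = v_{6} + v_{7} ; sig = (2;(1,1))
  {4,7}:  v_{4} + v_{7} = v_{2} + v_{6} ; sig = (2;(1,1))
  {7,8}:  v_{7} + v_{8} = v_{5} + v_{6} ; sig = (2;(1,1))
  {1,3}:  v_{1} + v_{3} = v_{2} + v_{5} + v_{7} ; sig = (2;(1,1,1))
  {1,7}:  v_{1} + v_{7} = 2·v_{2} + v_{5} ; sig = (2;(1,2))
  {2,3}:  v_{2} + v_{3} = 2·v_{7} ; sig = (2;(2))
  {3,8}:  v_{3} + v_{8} = 2·v_{5} + 2·v_{6} ; sig = (2;(2,2))
  {2,5,6}:  v_{2} + v_{5} + v_{6} = v_{7} ; sig = (3;(1))
  {5,6,7}:  v_{5} + v_{6} + v_{7} = v_{3} ; sig = (3;(1))

Hence PRS(X_Σ) =
{ (2;()) ×2,  (2;(1)),  (2;(1,1)) ×3,  (2;(1,1,1)),  (2;(1,2)),  (2;(2)),  (2;(2,2)),  (3;(1)) ×2 }


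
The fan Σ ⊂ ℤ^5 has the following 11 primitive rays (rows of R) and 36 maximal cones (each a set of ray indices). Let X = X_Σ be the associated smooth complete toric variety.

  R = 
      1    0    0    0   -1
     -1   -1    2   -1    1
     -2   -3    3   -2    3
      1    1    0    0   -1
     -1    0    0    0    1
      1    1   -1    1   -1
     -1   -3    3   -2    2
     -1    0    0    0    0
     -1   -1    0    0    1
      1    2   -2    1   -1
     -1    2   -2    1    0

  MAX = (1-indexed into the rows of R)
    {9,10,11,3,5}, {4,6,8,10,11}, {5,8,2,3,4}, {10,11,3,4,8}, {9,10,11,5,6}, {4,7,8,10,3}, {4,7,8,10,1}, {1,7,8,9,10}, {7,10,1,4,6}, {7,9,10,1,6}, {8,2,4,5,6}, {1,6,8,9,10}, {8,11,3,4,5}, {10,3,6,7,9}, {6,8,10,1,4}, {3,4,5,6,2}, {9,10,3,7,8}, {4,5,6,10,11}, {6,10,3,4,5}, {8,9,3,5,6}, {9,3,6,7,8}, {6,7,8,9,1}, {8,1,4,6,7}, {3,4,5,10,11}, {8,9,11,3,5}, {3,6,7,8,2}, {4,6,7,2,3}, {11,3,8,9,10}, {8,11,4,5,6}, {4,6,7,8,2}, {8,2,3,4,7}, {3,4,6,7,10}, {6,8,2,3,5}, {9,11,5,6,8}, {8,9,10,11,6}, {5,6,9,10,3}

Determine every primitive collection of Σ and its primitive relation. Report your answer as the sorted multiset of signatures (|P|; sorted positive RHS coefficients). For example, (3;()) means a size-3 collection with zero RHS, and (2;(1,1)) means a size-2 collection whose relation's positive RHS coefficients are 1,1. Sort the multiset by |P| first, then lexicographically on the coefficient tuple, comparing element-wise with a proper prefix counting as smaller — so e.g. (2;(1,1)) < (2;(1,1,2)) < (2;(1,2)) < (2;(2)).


15 minimal non-faces of Δ(Σ) (on 11 rays):

  • {1,5}:  v_{1} + v_{5} = 0  →  sig = (2;())
  • {4,9}:  v_{4} + v_{9} = 0  →  sig = (2;())
  • {1,3}:  v_{1} + v_{3} = v_{7}  →  sig = (2;(1))
  • {5,7}:  v_{5} + v_{7} = v_{3}  →  sig = (2;(1))
  • {1,11}:  v_{1} + v_{11} = v_{8} + v_{10}  →  sig = (2;(1,1))
  • {2,10}:  v_{2} + v_{10} = v_{4} + v_{5}  →  sig = (2;(1,1))
  • {2,9}:  v_{2} + v_{9} = v_{3} + v_{6} + v_{8}  →  sig = (2;(1,1,1))
  • {7,11}:  v_{7} + v_{11} = v_{3} + v_{8} + v_{10}  →  sig = (2;(1,1,1))
  • {1,2}:  v_{1} + v_{2} = v_{4} + v_{6} + v_{7} + v_{8}  →  sig = (2;(1,1,1,1))
  • {2,11}:  v_{2} + v_{11} = v_{4} + 2·v_{5} + v_{8}  →  sig = (2;(1,1,2))
  • {5,8,10}:  v_{5} + v_{8} + v_{10} = v_{11}  →  sig = (3;(1))
  • {3,6,11}:  v_{3} + v_{6} + v_{11} = 2·v_{5}  →  sig = (3;(2))
  • {6,7,8,10}:  v_{6} + v_{7} + v_{8} + v_{10} = 0  →  sig = (4;())
  • {3,4,6,8}:  v_{3} + v_{4} + v_{6} + v_{8} = v_{2}  →  sig = (4;(1))
  • {3,6,8,10}:  v_{3} + v_{6} + v_{8} + v_{10} = v_{5}  →  sig = (4;(1))

Sorted signature multiset PRS(X):
[(2;()), (2;()), (2;(1)), (2;(1)), (2;(1,1)), (2;(1,1)), (2;(1,1,1)), (2;(1,1,1)), (2;(1,1,1,1)), (2;(1,1,2)), (3;(1)), (3;(2)), (4;()), (4;(1)), (4;(1))]


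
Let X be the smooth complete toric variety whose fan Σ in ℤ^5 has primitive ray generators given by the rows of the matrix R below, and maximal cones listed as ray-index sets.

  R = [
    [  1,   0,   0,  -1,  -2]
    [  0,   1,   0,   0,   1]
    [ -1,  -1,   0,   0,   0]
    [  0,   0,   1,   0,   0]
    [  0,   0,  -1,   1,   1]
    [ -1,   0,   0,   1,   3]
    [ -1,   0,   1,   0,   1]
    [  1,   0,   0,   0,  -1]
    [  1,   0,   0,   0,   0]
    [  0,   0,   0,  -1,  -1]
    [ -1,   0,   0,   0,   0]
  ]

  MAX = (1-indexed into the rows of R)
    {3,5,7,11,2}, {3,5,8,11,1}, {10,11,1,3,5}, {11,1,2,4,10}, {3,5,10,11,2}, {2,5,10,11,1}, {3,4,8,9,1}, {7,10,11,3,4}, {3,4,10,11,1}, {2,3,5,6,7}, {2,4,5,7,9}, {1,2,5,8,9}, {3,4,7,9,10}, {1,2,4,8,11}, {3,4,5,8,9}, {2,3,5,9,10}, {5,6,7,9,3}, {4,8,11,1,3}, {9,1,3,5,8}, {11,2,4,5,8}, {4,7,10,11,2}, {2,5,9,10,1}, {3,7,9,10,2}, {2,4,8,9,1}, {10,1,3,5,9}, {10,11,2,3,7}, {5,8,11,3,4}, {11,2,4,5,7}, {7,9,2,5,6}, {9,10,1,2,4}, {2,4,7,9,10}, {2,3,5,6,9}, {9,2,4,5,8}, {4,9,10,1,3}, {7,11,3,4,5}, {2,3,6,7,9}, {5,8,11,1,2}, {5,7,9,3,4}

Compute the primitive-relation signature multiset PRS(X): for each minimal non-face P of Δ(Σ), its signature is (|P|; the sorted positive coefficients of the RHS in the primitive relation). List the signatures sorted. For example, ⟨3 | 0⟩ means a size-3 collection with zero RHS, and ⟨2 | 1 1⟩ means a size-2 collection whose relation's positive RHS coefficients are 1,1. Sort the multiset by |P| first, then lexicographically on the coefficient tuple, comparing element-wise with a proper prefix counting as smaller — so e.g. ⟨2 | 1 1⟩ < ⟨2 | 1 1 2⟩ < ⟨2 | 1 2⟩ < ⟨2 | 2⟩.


16 minimal non-faces of Δ(Σ) (on 11 rays):

  P={9,11}:  v_{9} + v_{11} = 0  so sig = ⟨2 | 0⟩
  P={7,8}:  v_{7} + v_{8} = v_{4}  so sig = ⟨2 | 1⟩
  P={8,10}:  v_{8} + v_{10} = v_{1}  so sig = ⟨2 | 1⟩
  P={1,7}:  v_{1} + v_{7} = v_{4} + v_{10}  so sig = ⟨2 | 1 1⟩
  P={1,6}:  v_{1} + v_{6} = v_{2} + v_{3} + v_{9}  so sig = ⟨2 | 1 1 1⟩
  P={6,8}:  v_{6} + v_{8} = v_{5} + v_{7} + v_{9}  so sig = ⟨2 | 1 1 1⟩
  P={6,11}:  v_{6} + v_{11} = v_{2} + v_{3} + v_{5} + v_{7}  so sig = ⟨2 | 1 1 1 1⟩
  P={4,6}:  v_{4} + v_{6} = v_{5} + 2·v_{7} + v_{9}  so sig = ⟨2 | 1 1 2⟩
  P={6,10}:  v_{6} + v_{10} = 2·v_{2} + 2·v_{3} + v_{9}  so sig = ⟨2 | 1 2 2⟩
  P={2,3,8}:  v_{2} + v_{3} + v_{8} = 0  so sig = ⟨3 | 0⟩
  P={4,5,10}:  v_{4} + v_{5} + v_{10} = 0  so sig = ⟨3 | 0⟩
  P={1,2,3}:  v_{1} + v_{2} + v_{3} = v_{10}  so sig = ⟨3 | 1⟩
  P={1,4,5}:  v_{1} + v_{4} + v_{5} = v_{8}  so sig = ⟨3 | 1⟩
  P={2,3,4}:  v_{2} + v_{3} + v_{4} = v_{7}  so sig = ⟨3 | 1⟩
  P={5,7,10}:  v_{5} + v_{7} + v_{10} = v_{2} + v_{3}  so sig = ⟨3 | 1 1⟩
  P={2,3,5,7,9}:  v_{2} + v_{3} + v_{5} + v_{7} + v_{9} = v_{6}  so sig = ⟨5 | 1⟩

Signatures (|P|; sorted positive RHS coefficients), sorted:
    ⟨2 | 0⟩
    ⟨2 | 1⟩
    ⟨2 | 1⟩
    ⟨2 | 1 1⟩
    ⟨2 | 1 1 1⟩
    ⟨2 | 1 1 1⟩
    ⟨2 | 1 1 1 1⟩
    ⟨2 | 1 1 2⟩
    ⟨2 | 1 2 2⟩
    ⟨3 | 0⟩
    ⟨3 | 0⟩
    ⟨3 | 1⟩
    ⟨3 | 1⟩
    ⟨3 | 1⟩
    ⟨3 | 1 1⟩
    ⟨5 | 1⟩


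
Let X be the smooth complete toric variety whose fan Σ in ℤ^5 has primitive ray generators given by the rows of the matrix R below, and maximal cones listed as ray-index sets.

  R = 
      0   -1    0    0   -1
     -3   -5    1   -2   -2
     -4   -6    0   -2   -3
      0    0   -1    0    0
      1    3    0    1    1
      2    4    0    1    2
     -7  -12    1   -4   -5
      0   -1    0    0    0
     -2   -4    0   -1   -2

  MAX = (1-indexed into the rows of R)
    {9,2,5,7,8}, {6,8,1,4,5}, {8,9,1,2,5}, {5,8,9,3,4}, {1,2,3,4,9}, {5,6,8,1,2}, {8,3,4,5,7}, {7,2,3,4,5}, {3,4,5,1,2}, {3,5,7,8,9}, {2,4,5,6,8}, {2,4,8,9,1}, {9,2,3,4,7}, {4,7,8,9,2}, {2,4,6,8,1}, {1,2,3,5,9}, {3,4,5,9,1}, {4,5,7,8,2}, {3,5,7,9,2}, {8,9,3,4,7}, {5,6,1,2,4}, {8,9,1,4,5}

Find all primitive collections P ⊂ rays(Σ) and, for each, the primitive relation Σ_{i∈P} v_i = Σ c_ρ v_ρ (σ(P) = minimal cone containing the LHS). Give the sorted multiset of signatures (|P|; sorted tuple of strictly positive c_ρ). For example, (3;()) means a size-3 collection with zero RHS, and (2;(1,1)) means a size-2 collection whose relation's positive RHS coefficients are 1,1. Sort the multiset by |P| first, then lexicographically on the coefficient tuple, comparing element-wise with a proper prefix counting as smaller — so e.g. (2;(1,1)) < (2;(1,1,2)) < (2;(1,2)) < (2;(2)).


9 collections generate NE(X_Σ); each relation:

  {6,9}:  v_{6} + v_{9} = 0 ; sig = (2;())
  {3,6}:  v_{3} + v_{6} = v_{2} + v_{4} + v_{5} ; sig = (2;(1,1,1))
  {6,7}:  v_{6} + v_{7} = 2·v_{2} + v_{4} + v_{5} + v_{8} ; sig = (2;(1,1,1,2))
  {1,7}:  v_{1} + v_{7} = v_{2} + 2·v_{9} ; sig = (2;(1,2))
  {2,3,8}:  v_{2} + v_{3} + v_{8} = v_{7} ; sig = (3;(1))
  {1,3,8}:  v_{1} + v_{3} + v_{8} = 2·v_{9} ; sig = (3;(2))
  {2,4,5,9}:  v_{2} + v_{4} + v_{5} + v_{9} = v_{3} ; sig = (4;(1))
  {4,5,7,9}:  v_{4} + v_{5} + v_{7} + v_{9} = 2·v_{3} + v_{8} ; sig = (4;(1,2))
  {1,2,4,5,8}:  v_{1} + v_{2} + v_{4} + v_{5} + v_{8} = v_{9} ; sig = (5;(1))

Hence PRS(X_Σ) =
    |P|=2: 4 collections, coeffs (), (1,1,1), (1,1,1,2), (1,2)
    |P|=3: 2 collections, coeffs (1), (2)
    |P|=4: 2 collections, coeffs (1), (1,2)
    |P|=5: 1 collection, coeffs (1)


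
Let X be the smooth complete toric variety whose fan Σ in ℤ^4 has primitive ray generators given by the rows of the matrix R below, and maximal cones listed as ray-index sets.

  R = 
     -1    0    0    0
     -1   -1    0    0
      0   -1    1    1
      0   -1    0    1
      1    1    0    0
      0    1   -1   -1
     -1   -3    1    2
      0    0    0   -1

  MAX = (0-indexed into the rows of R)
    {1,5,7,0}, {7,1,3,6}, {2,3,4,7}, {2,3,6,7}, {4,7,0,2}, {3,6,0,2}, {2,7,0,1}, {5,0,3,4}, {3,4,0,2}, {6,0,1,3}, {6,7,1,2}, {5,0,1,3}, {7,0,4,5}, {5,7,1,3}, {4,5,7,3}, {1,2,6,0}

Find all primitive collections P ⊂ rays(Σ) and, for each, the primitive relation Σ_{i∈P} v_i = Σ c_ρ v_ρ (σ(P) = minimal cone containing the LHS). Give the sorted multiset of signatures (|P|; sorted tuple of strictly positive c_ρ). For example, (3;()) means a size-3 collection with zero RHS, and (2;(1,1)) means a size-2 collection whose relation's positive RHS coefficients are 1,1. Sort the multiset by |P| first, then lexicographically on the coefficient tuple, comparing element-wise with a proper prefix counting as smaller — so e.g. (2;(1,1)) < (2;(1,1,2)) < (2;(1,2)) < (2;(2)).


7 minimal non-faces of Δ(Σ) (on 8 rays):

  {1,4}:  v_{1} + v_{4} = 0  →  sig = (2;())
  {2,5}:  v_{2} + v_{5} = 0  →  sig = (2;())
  {4,6}:  v_{4} + v_{6} = v_{2} + v_{3}  →  sig = (2;(1,1))
  {5,6}:  v_{5} + v_{6} = v_{1} + v_{3}  →  sig = (2;(1,1))
  {0,3,7}:  v_{0} + v_{3} + v_{7} = v_{1}  →  sig = (3;(1))
  {1,2,3}:  v_{1} + v_{2} + v_{3} = v_{6}  →  sig = (3;(1))
  {0,6,7}:  v_{0} + v_{6} + v_{7} = 2·v_{1} + v_{2}  →  sig = (3;(1,2))

Sorted signature multiset PRS(X):
{ (2;()) ×2,  (2;(1,1)) ×2,  (3;(1)) ×2,  (3;(1,2)) }


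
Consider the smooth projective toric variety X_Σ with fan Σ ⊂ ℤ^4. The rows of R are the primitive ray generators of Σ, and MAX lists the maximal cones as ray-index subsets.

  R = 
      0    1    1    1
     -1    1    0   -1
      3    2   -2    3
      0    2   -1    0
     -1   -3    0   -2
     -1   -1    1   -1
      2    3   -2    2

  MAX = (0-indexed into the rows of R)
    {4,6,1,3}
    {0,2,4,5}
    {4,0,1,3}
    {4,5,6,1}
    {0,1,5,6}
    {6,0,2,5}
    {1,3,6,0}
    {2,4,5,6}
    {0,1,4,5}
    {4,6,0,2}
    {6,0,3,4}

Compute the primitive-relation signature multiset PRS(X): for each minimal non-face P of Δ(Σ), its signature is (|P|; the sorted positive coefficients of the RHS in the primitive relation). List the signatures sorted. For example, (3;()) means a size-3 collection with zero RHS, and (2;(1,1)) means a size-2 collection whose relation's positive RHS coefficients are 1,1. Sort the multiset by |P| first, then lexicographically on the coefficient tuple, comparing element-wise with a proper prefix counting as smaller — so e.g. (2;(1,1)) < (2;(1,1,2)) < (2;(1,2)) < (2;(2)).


Σ has 5 primitive collections:

  {1,2}:  v_{1} + v_{2} = v_{6} — sig = (2;(1))
  {3,5}:  v_{3} + v_{5} = v_{1} — sig = (2;(1))
  {2,3}:  v_{2} + v_{3} = v_{0} + v_{4} + 2·v_{6} — sig = (2;(1,1,2))
  {0,4,5,6}:  v_{0} + v_{4} + v_{5} + v_{6} = 0 — sig = (4;())
  {0,1,4,6}:  v_{0} + v_{1} + v_{4} + v_{6} = v_{3} — sig = (4;(1))

Hence PRS(X_Σ) =
    |P|=2: 3 collections, coeffs (1), (1), (1,1,2)
    |P|=4: 2 collections, coeffs (), (1)


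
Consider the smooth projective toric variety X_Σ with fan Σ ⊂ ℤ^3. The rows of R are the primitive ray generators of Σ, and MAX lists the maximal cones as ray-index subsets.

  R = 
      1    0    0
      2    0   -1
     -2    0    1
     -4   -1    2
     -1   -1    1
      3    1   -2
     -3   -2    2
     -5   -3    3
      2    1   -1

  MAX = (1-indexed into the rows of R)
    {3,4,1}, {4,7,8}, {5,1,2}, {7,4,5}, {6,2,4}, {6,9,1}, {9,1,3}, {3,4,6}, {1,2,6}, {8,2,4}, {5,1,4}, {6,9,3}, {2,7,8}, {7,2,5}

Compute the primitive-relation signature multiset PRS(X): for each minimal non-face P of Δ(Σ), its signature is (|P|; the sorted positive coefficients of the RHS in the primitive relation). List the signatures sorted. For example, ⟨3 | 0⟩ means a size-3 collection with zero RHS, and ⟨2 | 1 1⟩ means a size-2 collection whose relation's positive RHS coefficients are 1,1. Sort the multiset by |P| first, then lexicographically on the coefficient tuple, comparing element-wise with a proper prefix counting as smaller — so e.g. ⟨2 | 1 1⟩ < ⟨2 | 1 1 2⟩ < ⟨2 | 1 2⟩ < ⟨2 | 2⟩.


Δ(Σ) — 9 vertices, 20 min non-faces:

  • {2,3}:  v_{2} + v_{3} = 0  ⟹  sig = ⟨2 | 0⟩
  • {4,9}:  v_{4} + v_{9} = v_{3}  ⟹  sig = ⟨2 | 1⟩
  • {5,6}:  v_{5} + v_{6} = v_{2}  ⟹  sig = ⟨2 | 1⟩
  • {5,9}:  v_{5} + v_{9} = v_{1}  ⟹  sig = ⟨2 | 1⟩
  • {7,9}:  v_{7} + v_{9} = v_{5}  ⟹  sig = ⟨2 | 1⟩
  • {8,9}:  v_{8} + v_{9} = v_{7}  ⟹  sig = ⟨2 | 1⟩
  • {1,8}:  v_{1} + v_{8} = v_{5} + v_{7}  ⟹  sig = ⟨2 | 1 1⟩
  • {2,9}:  v_{2} + v_{9} = v_{1} + v_{6}  ⟹  sig = ⟨2 | 1 1⟩
  • {3,5}:  v_{3} + v_{5} = v_{1} + v_{4}  ⟹  sig = ⟨2 | 1 1⟩
  • {3,7}:  v_{3} + v_{7} = v_{4} + v_{5}  ⟹  sig = ⟨2 | 1 1⟩
  • {3,8}:  v_{3} + v_{8} = v_{4} + v_{7}  ⟹  sig = ⟨2 | 1 1⟩
  • {6,7}:  v_{6} + v_{7} = 2·v_{2} + v_{4}  ⟹  sig = ⟨2 | 1 2⟩
  • {1,7}:  v_{1} + v_{7} = 2·v_{5}  ⟹  sig = ⟨2 | 2⟩
  • {5,8}:  v_{5} + v_{8} = 2·v_{7}  ⟹  sig = ⟨2 | 2⟩
  • {6,8}:  v_{6} + v_{8} = 3·v_{2} + 2·v_{4}  ⟹  sig = ⟨2 | 2 3⟩
  • {1,4,6}:  v_{1} + v_{4} + v_{6} = 0  ⟹  sig = ⟨3 | 0⟩
  • {1,2,4}:  v_{1} + v_{2} + v_{4} = v_{5}  ⟹  sig = ⟨3 | 1⟩
  • {1,3,6}:  v_{1} + v_{3} + v_{6} = v_{9}  ⟹  sig = ⟨3 | 1⟩
  • {2,4,5}:  v_{2} + v_{4} + v_{5} = v_{7}  ⟹  sig = ⟨3 | 1⟩
  • {2,4,7}:  v_{2} + v_{4} + v_{7} = v_{8}  ⟹  sig = ⟨3 | 1⟩

Signatures (|P|; sorted positive RHS coefficients), sorted:
[⟨2 | 0⟩, ⟨2 | 1⟩, ⟨2 | 1⟩, ⟨2 | 1⟩, ⟨2 | 1⟩, ⟨2 | 1⟩, ⟨2 | 1 1⟩, ⟨2 | 1 1⟩, ⟨2 | 1 1⟩, ⟨2 | 1 1⟩, ⟨2 | 1 1⟩, ⟨2 | 1 2⟩, ⟨2 | 2⟩, ⟨2 | 2⟩, ⟨2 | 2 3⟩, ⟨3 | 0⟩, ⟨3 | 1⟩, ⟨3 | 1⟩, ⟨3 | 1⟩, ⟨3 | 1⟩]


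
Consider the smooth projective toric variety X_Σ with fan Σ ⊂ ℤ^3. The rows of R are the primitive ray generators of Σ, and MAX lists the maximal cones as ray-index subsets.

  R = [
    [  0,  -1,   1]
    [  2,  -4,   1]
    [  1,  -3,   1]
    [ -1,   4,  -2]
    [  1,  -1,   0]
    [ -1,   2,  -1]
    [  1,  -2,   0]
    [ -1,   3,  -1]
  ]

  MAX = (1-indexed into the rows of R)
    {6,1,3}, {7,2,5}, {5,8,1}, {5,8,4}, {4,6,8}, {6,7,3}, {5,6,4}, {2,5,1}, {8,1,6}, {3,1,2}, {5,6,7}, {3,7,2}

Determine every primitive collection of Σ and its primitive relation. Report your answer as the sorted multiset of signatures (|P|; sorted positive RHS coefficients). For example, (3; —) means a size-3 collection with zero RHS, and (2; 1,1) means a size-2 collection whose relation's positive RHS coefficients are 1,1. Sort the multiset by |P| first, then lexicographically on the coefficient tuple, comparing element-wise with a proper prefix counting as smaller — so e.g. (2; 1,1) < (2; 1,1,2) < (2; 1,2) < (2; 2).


Primitive collections (12):

  P = {3,8}:  v_{3} + v_{8} = 0  ⇒ sig = (2; —)
  P = {1,4}:  v_{1} + v_{4} = v_{8}  ⇒ sig = (2; 1)
  P = {1,7}:  v_{1} + v_{7} = v_{3}  ⇒ sig = (2; 1)
  P = {2,6}:  v_{2} + v_{6} = v_{7}  ⇒ sig = (2; 1)
  P = {2,8}:  v_{2} + v_{8} = v_{5}  ⇒ sig = (2; 1)
  P = {3,5}:  v_{3} + v_{5} = v_{2}  ⇒ sig = (2; 1)
  P = {3,4}:  v_{3} + v_{4} = v_{5} + v_{6}  ⇒ sig = (2; 1,1)
  P = {7,8}:  v_{7} + v_{8} = v_{5} + v_{6}  ⇒ sig = (2; 1,1)
  P = {2,4}:  v_{2} + v_{4} = 2·v_{5} + v_{6}  ⇒ sig = (2; 1,2)
  P = {4,7}:  v_{4} + v_{7} = 2·v_{5} + 2·v_{6}  ⇒ sig = (2; 2,2)
  P = {1,5,6}:  v_{1} + v_{5} + v_{6} = 0  ⇒ sig = (3; —)
  P = {5,6,8}:  v_{5} + v_{6} + v_{8} = v_{4}  ⇒ sig = (3; 1)

Signatures (|P|; sorted positive RHS coefficients), sorted:
[(2; —), (2; 1), (2; 1), (2; 1), (2; 1), (2; 1), (2; 1,1), (2; 1,1), (2; 1,2), (2; 2,2), (3; —), (3; 1)]


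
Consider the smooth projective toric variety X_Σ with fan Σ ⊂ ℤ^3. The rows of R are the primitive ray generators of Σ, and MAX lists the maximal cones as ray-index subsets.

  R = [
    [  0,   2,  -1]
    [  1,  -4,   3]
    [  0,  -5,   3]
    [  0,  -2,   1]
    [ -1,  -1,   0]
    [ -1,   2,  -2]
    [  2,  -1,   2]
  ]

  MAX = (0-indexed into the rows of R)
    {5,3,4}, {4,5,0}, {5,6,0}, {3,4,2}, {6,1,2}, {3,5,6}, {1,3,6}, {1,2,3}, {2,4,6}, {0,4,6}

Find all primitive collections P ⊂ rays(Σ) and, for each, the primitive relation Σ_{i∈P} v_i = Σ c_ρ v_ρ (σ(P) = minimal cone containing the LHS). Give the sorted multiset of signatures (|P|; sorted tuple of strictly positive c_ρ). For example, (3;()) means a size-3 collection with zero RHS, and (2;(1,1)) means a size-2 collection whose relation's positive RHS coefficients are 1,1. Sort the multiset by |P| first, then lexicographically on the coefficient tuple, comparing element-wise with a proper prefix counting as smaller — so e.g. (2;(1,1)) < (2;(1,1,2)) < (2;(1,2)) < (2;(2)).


Primitive collections (9):

  • {0,3}:  v_{0} + v_{3} = 0  ⟹  sig = (2;())
  • {1,4}:  v_{1} + v_{4} = v_{2}  ⟹  sig = (2;(1))
  • {1,5}:  v_{1} + v_{5} = v_{3}  ⟹  sig = (2;(1))
  • {0,1}:  v_{0} + v_{1} = v_{4} + v_{6}  ⟹  sig = (2;(1,1))
  • {2,5}:  v_{2} + v_{5} = v_{3} + v_{4}  ⟹  sig = (2;(1,1))
  • {0,2}:  v_{0} + v_{2} = 2·v_{4} + v_{6}  ⟹  sig = (2;(1,2))
  • {4,5,6}:  v_{4} + v_{5} + v_{6} = 0  ⟹  sig = (3;())
  • {3,4,6}:  v_{3} + v_{4} + v_{6} = v_{1}  ⟹  sig = (3;(1))
  • {2,3,6}:  v_{2} + v_{3} + v_{6} = 2·v_{1}  ⟹  sig = (3;(2))

Hence PRS(X_Σ) =
    (2;())
    (2;(1))
    (2;(1))
    (2;(1,1))
    (2;(1,1))
    (2;(1,2))
    (3;())
    (3;(1))
    (3;(2))


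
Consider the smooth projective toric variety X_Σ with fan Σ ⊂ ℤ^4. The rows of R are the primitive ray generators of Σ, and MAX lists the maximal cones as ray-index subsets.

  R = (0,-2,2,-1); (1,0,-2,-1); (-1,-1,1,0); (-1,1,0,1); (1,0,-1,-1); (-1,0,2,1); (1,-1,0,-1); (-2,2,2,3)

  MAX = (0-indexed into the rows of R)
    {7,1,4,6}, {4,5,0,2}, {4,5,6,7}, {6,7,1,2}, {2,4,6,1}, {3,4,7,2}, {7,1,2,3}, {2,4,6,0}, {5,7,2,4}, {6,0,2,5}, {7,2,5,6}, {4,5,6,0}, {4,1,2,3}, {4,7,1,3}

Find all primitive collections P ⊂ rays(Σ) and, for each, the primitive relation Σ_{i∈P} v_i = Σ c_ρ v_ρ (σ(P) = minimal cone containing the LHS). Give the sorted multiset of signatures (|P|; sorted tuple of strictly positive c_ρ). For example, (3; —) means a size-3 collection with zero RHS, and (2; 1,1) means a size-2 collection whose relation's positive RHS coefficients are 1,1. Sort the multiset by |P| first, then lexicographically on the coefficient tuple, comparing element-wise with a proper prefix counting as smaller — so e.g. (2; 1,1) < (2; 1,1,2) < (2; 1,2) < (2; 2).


9 collections generate NE(X_Σ); each relation:

  {1,5}:  v_{1} + v_{5} = 0  ⇒ sig = (2; —)
  {3,6}:  v_{3} + v_{6} = 0  ⇒ sig = (2; —)
  {0,1}:  v_{0} + v_{1} = v_{2} + v_{4} + v_{6}  ⇒ sig = (2; 1,1,1)
  {0,3}:  v_{0} + v_{3} = v_{2} + v_{4} + v_{5}  ⇒ sig = (2; 1,1,1)
  {3,5}:  v_{3} + v_{5} = v_{2} + v_{4} + v_{7}  ⇒ sig = (2; 1,1,1)
  {0,7}:  v_{0} + v_{7} = 2·v_{5}  ⇒ sig = (2; 2)
  {1,2,4,7}:  v_{1} + v_{2} + v_{4} + v_{7} = v_{3}  ⇒ sig = (4; 1)
  {2,4,5,6}:  v_{2} + v_{4} + v_{5} + v_{6} = v_{0}  ⇒ sig = (4; 1)
  {2,4,6,7}:  v_{2} + v_{4} + v_{6} + v_{7} = v_{5}  ⇒ sig = (4; 1)

Sorted signature multiset PRS(X):
    (2; —)
    (2; —)
    (2; 1,1,1)
    (2; 1,1,1)
    (2; 1,1,1)
    (2; 2)
    (4; 1)
    (4; 1)
    (4; 1)


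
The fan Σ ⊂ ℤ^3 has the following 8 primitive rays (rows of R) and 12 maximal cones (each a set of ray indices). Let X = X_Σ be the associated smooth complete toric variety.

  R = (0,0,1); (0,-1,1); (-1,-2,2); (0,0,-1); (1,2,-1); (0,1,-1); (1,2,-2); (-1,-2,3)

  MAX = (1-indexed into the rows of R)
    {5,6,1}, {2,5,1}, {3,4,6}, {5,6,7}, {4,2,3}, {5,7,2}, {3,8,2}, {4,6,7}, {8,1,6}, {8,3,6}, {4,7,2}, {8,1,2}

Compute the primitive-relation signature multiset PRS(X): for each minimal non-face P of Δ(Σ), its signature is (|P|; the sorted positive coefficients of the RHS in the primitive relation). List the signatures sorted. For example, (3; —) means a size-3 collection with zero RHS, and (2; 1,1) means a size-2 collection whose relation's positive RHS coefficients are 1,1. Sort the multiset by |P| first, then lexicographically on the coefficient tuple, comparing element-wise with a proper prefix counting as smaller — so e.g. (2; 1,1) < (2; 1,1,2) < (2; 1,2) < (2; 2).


Minimal non-faces — 10 found among 8 rays, 12 max cones:

  P={1,4}:  v_{1} + v_{4} = 0  →  sig = (2; —)
  P={2,6}:  v_{2} + v_{6} = 0  →  sig = (2; —)
  P={3,7}:  v_{3} + v_{7} = 0  →  sig = (2; —)
  P={1,3}:  v_{1} + v_{3} = v_{8}  →  sig = (2; 1)
  P={1,7}:  v_{1} + v_{7} = v_{5}  →  sig = (2; 1)
  P={3,5}:  v_{3} + v_{5} = v_{1}  →  sig = (2; 1)
  P={4,5}:  v_{4} + v_{5} = v_{7}  →  sig = (2; 1)
  P={4,8}:  v_{4} + v_{8} = v_{3}  →  sig = (2; 1)
  P={7,8}:  v_{7} + v_{8} = v_{1}  →  sig = (2; 1)
  P={5,8}:  v_{5} + v_{8} = 2·v_{1}  →  sig = (2; 2)

so the primitive-relation signature multiset is
[(2; —), (2; —), (2; —), (2; 1), (2; 1), (2; 1), (2; 1), (2; 1), (2; 1), (2; 2)]


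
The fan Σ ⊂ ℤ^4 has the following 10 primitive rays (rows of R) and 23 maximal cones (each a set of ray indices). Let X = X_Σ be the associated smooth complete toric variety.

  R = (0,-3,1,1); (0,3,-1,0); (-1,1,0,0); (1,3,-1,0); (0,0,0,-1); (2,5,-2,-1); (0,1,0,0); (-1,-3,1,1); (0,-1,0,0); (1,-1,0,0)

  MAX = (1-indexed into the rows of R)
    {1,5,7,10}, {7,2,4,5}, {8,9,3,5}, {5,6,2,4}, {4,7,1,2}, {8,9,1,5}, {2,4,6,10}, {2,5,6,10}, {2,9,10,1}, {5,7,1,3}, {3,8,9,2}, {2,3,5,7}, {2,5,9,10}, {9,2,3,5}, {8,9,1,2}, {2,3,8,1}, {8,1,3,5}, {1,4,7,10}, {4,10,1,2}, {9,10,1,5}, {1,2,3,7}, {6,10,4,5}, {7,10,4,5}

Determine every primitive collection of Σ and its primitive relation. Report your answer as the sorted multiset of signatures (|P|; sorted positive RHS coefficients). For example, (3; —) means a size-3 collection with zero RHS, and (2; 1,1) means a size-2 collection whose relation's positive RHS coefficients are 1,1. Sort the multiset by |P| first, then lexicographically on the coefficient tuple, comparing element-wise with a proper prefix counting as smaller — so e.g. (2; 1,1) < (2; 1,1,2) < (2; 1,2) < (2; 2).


The 18 primitive collections of Σ (r=10, n=4):

  • {3,10}:  v_{3} + v_{10} = 0 ; sig = (2; —)
  • {7,9}:  v_{7} + v_{9} = 0 ; sig = (2; —)
  • {1,6}:  v_{1} + v_{6} = v_{4} + v_{10} ; sig = (2; 1,1)
  • {3,4}:  v_{3} + v_{4} = v_{2} + v_{7} ; sig = (2; 1,1)
  • {4,8}:  v_{4} + v_{8} = v_{1} + v_{2} ; sig = (2; 1,1)
  • {4,9}:  v_{4} + v_{9} = v_{2} + v_{10} ; sig = (2; 1,1)
  • {6,8}:  v_{6} + v_{8} = v_{2} + v_{10} ; sig = (2; 1,1)
  • {7,8}:  v_{7} + v_{8} = v_{1} + v_{3} ; sig = (2; 1,1)
  • {8,10}:  v_{8} + v_{10} = v_{1} + v_{9} ; sig = (2; 1,1)
  • {3,6}:  v_{3} + v_{6} = v_{2} + v_{4} + v_{5} ; sig = (2; 1,1,1)
  • {6,7}:  v_{6} + v_{7} = 2·v_{4} + v_{5} ; sig = (2; 1,2)
  • {6,9}:  v_{6} + v_{9} = 2·v_{2} + v_{5} + 2·v_{10} ; sig = (2; 1,2,2)
  • {1,2,5}:  v_{1} + v_{2} + v_{5} = 0 ; sig = (3; —)
  • {1,3,9}:  v_{1} + v_{3} + v_{9} = v_{8} ; sig = (3; 1)
  • {2,7,10}:  v_{2} + v_{7} + v_{10} = v_{4} ; sig = (3; 1)
  • {1,4,5}:  v_{1} + v_{4} + v_{5} = v_{7} + v_{10} ; sig = (3; 1,1)
  • {2,5,8}:  v_{2} + v_{5} + v_{8} = v_{3} + v_{9} ; sig = (3; 1,1)
  • {2,4,5,10}:  v_{2} + v_{4} + v_{5} + v_{10} = v_{6} ; sig = (4; 1)

Sorted signature multiset PRS(X):
    |P|=2: 12 collections, coeffs (), (), (1,1), (1,1), (1,1), (1,1), (1,1), (1,1), (1,1), (1,1,1), (1,2), (1,2,2)
    |P|=3: 5 collections, coeffs (), (1), (1), (1,1), (1,1)
    |P|=4: 1 collection, coeffs (1)


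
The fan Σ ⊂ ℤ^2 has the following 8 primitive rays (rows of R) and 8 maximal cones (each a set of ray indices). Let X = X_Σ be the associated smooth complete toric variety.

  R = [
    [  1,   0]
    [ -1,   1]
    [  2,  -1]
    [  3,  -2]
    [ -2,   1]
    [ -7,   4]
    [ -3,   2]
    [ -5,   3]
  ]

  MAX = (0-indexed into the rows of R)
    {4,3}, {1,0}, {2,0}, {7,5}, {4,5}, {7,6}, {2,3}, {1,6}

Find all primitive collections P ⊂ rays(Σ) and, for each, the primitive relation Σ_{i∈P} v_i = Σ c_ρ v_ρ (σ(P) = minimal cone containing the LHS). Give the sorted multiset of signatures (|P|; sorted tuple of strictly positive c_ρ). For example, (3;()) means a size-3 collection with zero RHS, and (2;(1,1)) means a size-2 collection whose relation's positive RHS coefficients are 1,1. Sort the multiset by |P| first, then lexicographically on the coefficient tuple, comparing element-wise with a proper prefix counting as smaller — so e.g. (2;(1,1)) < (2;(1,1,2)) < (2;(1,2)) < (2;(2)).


20 minimal non-faces of Δ(Σ) (on 8 rays):

  {2,4}:  v_{2} + v_{4} = 0  so sig = (2;())
  {3,6}:  v_{3} + v_{6} = 0  so sig = (2;())
  {0,4}:  v_{0} + v_{4} = v_{1}  so sig = (2;(1))
  {1,2}:  v_{1} + v_{2} = v_{0}  so sig = (2;(1))
  {1,3}:  v_{1} + v_{3} = v_{2}  so sig = (2;(1))
  {1,4}:  v_{1} + v_{4} = v_{6}  so sig = (2;(1))
  {2,5}:  v_{2} + v_{5} = v_{7}  so sig = (2;(1))
  {2,6}:  v_{2} + v_{6} = v_{1}  so sig = (2;(1))
  {2,7}:  v_{2} + v_{7} = v_{6}  so sig = (2;(1))
  {3,7}:  v_{3} + v_{7} = v_{4}  so sig = (2;(1))
  {4,6}:  v_{4} + v_{6} = v_{7}  so sig = (2;(1))
  {4,7}:  v_{4} + v_{7} = v_{5}  so sig = (2;(1))
  {0,7}:  v_{0} + v_{7} = v_{1} + v_{6}  so sig = (2;(1,1))
  {1,5}:  v_{1} + v_{5} = v_{6} + v_{7}  so sig = (2;(1,1))
  {0,3}:  v_{0} + v_{3} = 2·v_{2}  so sig = (2;(2))
  {0,5}:  v_{0} + v_{5} = 2·v_{6}  so sig = (2;(2))
  {0,6}:  v_{0} + v_{6} = 2·v_{1}  so sig = (2;(2))
  {1,7}:  v_{1} + v_{7} = 2·v_{6}  so sig = (2;(2))
  {3,5}:  v_{3} + v_{5} = 2·v_{4}  so sig = (2;(2))
  {5,6}:  v_{5} + v_{6} = 2·v_{7}  so sig = (2;(2))

Hence PRS(X_Σ) =
{ (2;()) ×2,  (2;(1)) ×10,  (2;(1,1)) ×2,  (2;(2)) ×6 }


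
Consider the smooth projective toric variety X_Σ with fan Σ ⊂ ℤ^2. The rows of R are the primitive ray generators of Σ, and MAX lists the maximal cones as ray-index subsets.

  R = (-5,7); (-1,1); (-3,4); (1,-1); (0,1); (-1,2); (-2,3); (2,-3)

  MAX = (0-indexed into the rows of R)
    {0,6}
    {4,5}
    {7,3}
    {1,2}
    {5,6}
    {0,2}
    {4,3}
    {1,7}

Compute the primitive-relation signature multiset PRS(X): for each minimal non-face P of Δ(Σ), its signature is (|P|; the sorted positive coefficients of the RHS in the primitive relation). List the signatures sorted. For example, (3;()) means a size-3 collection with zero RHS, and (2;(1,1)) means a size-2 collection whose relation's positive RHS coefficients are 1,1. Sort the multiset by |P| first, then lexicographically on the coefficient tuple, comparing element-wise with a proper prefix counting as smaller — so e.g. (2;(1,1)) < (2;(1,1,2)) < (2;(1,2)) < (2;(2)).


20 collections generate NE(X_Σ); each relation:

  P={1,3}:  v_{1} + v_{3} = 0 ; sig = (2;())
  P={6,7}:  v_{6} + v_{7} = 0 ; sig = (2;())
  P={0,7}:  v_{0} + v_{7} = v_{2} ; sig = (2;(1))
  P={1,4}:  v_{1} + v_{4} = v_{5} ; sig = (2;(1))
  P={1,5}:  v_{1} + v_{5} = v_{6} ; sig = (2;(1))
  P={1,6}:  v_{1} + v_{6} = v_{2} ; sig = (2;(1))
  P={2,3}:  v_{2} + v_{3} = v_{6} ; sig = (2;(1))
  P={2,6}:  v_{2} + v_{6} = v_{0} ; sig = (2;(1))
  P={2,7}:  v_{2} + v_{7} = v_{1} ; sig = (2;(1))
  P={3,5}:  v_{3} + v_{5} = v_{4} ; sig = (2;(1))
  P={3,6}:  v_{3} + v_{6} = v_{5} ; sig = (2;(1))
  P={5,7}:  v_{5} + v_{7} = v_{3} ; sig = (2;(1))
  P={2,4}:  v_{2} + v_{4} = v_{5} + v_{6} ; sig = (2;(1,1))
  P={0,4}:  v_{0} + v_{4} = v_{5} + 2·v_{6} ; sig = (2;(1,2))
  P={0,1}:  v_{0} + v_{1} = 2·v_{2} ; sig = (2;(2))
  P={0,3}:  v_{0} + v_{3} = 2·v_{6} ; sig = (2;(2))
  P={2,5}:  v_{2} + v_{5} = 2·v_{6} ; sig = (2;(2))
  P={4,6}:  v_{4} + v_{6} = 2·v_{5} ; sig = (2;(2))
  P={4,7}:  v_{4} + v_{7} = 2·v_{3} ; sig = (2;(2))
  P={0,5}:  v_{0} + v_{5} = 3·v_{6} ; sig = (2;(3))

Signatures (|P|; sorted positive RHS coefficients), sorted:
    (2;())
    (2;())
    (2;(1))
    (2;(1))
    (2;(1))
    (2;(1))
    (2;(1))
    (2;(1))
    (2;(1))
    (2;(1))
    (2;(1))
    (2;(1))
    (2;(1,1))
    (2;(1,2))
    (2;(2))
    (2;(2))
    (2;(2))
    (2;(2))
    (2;(2))
    (2;(3))


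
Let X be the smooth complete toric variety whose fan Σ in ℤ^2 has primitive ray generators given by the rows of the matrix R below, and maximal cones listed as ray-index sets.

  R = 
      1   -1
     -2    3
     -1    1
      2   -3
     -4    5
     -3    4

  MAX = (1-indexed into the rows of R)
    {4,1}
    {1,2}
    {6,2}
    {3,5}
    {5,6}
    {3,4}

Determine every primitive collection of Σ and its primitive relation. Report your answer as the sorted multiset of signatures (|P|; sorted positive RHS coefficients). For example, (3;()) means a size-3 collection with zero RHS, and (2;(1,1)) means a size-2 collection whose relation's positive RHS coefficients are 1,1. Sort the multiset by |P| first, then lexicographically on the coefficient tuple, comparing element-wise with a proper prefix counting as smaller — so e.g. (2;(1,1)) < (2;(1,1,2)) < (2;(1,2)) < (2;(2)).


Σ has 9 primitive collections:

  P = {1,3}:  v_{1} + v_{3} = 0  →  sig = (2;())
  P = {2,4}:  v_{2} + v_{4} = 0  →  sig = (2;())
  P = {1,5}:  v_{1} + v_{5} = v_{6}  →  sig = (2;(1))
  P = {1,6}:  v_{1} + v_{6} = v_{2}  →  sig = (2;(1))
  P = {2,3}:  v_{2} + v_{3} = v_{6}  →  sig = (2;(1))
  P = {3,6}:  v_{3} + v_{6} = v_{5}  →  sig = (2;(1))
  P = {4,6}:  v_{4} + v_{6} = v_{3}  →  sig = (2;(1))
  P = {2,5}:  v_{2} + v_{5} = 2·v_{6}  →  sig = (2;(2))
  P = {4,5}:  v_{4} + v_{5} = 2·v_{3}  →  sig = (2;(2))

Signatures (|P|; sorted positive RHS coefficients), sorted:
    (2;())
    (2;())
    (2;(1))
    (2;(1))
    (2;(1))
    (2;(1))
    (2;(1))
    (2;(2))
    (2;(2))


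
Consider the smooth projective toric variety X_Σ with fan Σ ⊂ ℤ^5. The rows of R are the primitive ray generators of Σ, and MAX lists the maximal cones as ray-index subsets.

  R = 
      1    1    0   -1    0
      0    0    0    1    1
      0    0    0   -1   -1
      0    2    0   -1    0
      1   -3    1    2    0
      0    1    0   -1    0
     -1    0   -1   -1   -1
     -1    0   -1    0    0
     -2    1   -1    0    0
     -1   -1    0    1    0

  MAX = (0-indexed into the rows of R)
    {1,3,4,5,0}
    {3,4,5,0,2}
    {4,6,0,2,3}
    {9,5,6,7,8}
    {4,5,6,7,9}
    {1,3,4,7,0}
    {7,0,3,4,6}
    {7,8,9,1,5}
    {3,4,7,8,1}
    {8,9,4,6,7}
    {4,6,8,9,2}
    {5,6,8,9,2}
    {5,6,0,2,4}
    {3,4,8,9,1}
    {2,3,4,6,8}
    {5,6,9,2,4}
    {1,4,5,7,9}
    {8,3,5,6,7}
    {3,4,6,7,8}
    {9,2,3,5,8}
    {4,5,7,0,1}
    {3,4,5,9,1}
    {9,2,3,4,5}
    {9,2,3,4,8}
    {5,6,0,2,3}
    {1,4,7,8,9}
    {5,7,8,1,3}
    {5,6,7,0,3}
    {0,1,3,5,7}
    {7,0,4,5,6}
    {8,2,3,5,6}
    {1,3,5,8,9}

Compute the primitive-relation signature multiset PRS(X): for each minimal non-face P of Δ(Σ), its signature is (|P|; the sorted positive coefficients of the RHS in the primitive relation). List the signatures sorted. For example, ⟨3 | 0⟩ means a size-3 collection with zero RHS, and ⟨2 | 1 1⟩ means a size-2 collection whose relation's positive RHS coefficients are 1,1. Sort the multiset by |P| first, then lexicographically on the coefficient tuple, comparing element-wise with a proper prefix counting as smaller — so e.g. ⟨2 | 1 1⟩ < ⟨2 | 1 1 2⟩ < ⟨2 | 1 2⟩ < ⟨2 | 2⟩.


10 collections generate NE(X_Σ); each relation:

  • {0,9}:  v_{0} + v_{9} = 0  →  sig = ⟨2 | 0⟩
  • {1,2}:  v_{1} + v_{2} = 0  →  sig = ⟨2 | 0⟩
  • {1,6}:  v_{1} + v_{6} = v_{7}  →  sig = ⟨2 | 1⟩
  • {2,7}:  v_{2} + v_{7} = v_{6}  →  sig = ⟨2 | 1⟩
  • {0,8}:  v_{0} + v_{8} = v_{3} + v_{7}  →  sig = ⟨2 | 1 1⟩
  • {3,7,9}:  v_{3} + v_{7} + v_{9} = v_{8}  →  sig = ⟨3 | 1⟩
  • {4,5,8}:  v_{4} + v_{5} + v_{8} = v_{9}  →  sig = ⟨3 | 1⟩
  • {3,6,9}:  v_{3} + v_{6} + v_{9} = v_{2} + v_{8}  →  sig = ⟨3 | 1 1⟩
  • {3,4,5,7}:  v_{3} + v_{4} + v_{5} + v_{7} = 0  →  sig = ⟨4 | 0⟩
  • {3,4,5,6}:  v_{3} + v_{4} + v_{5} + v_{6} = v_{2}  →  sig = ⟨4 | 1⟩

Sorted signature multiset PRS(X):
[⟨2 | 0⟩, ⟨2 | 0⟩, ⟨2 | 1⟩, ⟨2 | 1⟩, ⟨2 | 1 1⟩, ⟨3 | 1⟩, ⟨3 | 1⟩, ⟨3 | 1 1⟩, ⟨4 | 0⟩, ⟨4 | 1⟩]


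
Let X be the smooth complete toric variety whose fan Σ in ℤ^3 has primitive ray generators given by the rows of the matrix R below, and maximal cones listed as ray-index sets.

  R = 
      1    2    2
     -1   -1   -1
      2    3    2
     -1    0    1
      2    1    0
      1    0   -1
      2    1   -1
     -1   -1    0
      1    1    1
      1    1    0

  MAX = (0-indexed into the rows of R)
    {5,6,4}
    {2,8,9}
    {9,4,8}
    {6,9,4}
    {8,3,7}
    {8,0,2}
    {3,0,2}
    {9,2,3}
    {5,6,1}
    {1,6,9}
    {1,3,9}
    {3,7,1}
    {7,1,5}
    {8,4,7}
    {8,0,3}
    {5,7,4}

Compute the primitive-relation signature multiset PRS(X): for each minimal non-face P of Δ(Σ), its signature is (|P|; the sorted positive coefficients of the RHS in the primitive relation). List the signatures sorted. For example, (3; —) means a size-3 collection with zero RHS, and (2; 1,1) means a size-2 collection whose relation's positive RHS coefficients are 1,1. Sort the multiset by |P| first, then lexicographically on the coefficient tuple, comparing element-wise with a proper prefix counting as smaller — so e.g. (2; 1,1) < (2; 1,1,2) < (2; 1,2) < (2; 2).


Primitive collections (23):

  P={1,8}:  v_{1} + v_{8} = 0  so sig = (2; —)
  P={3,5}:  v_{3} + v_{5} = 0  so sig = (2; —)
  P={7,9}:  v_{7} + v_{9} = 0  so sig = (2; —)
  P={0,9}:  v_{0} + v_{9} = v_{2}  so sig = (2; 1)
  P={1,4}:  v_{1} + v_{4} = v_{5}  so sig = (2; 1)
  P={2,7}:  v_{2} + v_{7} = v_{0}  so sig = (2; 1)
  P={3,4}:  v_{3} + v_{4} = v_{8}  so sig = (2; 1)
  P={3,6}:  v_{3} + v_{6} = v_{9}  so sig = (2; 1)
  P={5,8}:  v_{5} + v_{8} = v_{4}  so sig = (2; 1)
  P={5,9}:  v_{5} + v_{9} = v_{6}  so sig = (2; 1)
  P={6,7}:  v_{6} + v_{7} = v_{5}  so sig = (2; 1)
  P={0,1}:  v_{0} + v_{1} = v_{3} + v_{9}  so sig = (2; 1,1)
  P={0,5}:  v_{0} + v_{5} = v_{8} + v_{9}  so sig = (2; 1,1)
  P={0,7}:  v_{0} + v_{7} = v_{3} + v_{8}  so sig = (2; 1,1)
  P={6,8}:  v_{6} + v_{8} = v_{4} + v_{9}  so sig = (2; 1,1)
  P={0,4}:  v_{0} + v_{4} = 2·v_{8} + v_{9}  so sig = (2; 1,2)
  P={0,6}:  v_{0} + v_{6} = v_{8} + 2·v_{9}  so sig = (2; 1,2)
  P={1,2}:  v_{1} + v_{2} = v_{3} + 2·v_{9}  so sig = (2; 1,2)
  P={2,5}:  v_{2} + v_{5} = v_{8} + 2·v_{9}  so sig = (2; 1,2)
  P={2,6}:  v_{2} + v_{6} = v_{8} + 3·v_{9}  so sig = (2; 1,3)
  P={2,4}:  v_{2} + v_{4} = 2·v_{8} + 2·v_{9}  so sig = (2; 2,2)
  P={3,8,9}:  v_{3} + v_{8} + v_{9} = v_{0}  so sig = (3; 1)
  P={2,3,8}:  v_{2} + v_{3} + v_{8} = 2·v_{0}  so sig = (3; 2)

Hence PRS(X_Σ) =
    |P|=2: 21 collections, coeffs (), (), (), (1), (1), (1), (1), (1), (1), (1), (1), (1,1), (1,1), (1,1), (1,1), (1,2), (1,2), (1,2), (1,2), (1,3), (2,2)
    |P|=3: 2 collections, coeffs (1), (2)


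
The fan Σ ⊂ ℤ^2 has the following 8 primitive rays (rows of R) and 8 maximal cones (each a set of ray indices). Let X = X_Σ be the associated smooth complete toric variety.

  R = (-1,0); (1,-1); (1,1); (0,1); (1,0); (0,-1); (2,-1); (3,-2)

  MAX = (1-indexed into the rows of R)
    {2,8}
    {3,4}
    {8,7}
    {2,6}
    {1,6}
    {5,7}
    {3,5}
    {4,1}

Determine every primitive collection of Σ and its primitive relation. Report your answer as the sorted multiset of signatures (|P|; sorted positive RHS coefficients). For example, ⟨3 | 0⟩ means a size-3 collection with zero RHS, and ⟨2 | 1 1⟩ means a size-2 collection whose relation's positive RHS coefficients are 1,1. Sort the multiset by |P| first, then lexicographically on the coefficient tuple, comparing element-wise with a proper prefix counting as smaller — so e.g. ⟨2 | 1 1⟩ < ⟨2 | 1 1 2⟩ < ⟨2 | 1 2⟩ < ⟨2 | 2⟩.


|primitive collections| = 20. Relations:

  P={1,5}:  v_{1} + v_{5} = 0  ⇒ sig = ⟨2 | 0⟩
  P={4,6}:  v_{4} + v_{6} = 0  ⇒ sig = ⟨2 | 0⟩
  P={1,2}:  v_{1} + v_{2} = v_{6}  ⇒ sig = ⟨2 | 1⟩
  P={1,3}:  v_{1} + v_{3} = v_{4}  ⇒ sig = ⟨2 | 1⟩
  P={1,7}:  v_{1} + v_{7} = v_{2}  ⇒ sig = ⟨2 | 1⟩
  P={2,4}:  v_{2} + v_{4} = v_{5}  ⇒ sig = ⟨2 | 1⟩
  P={2,5}:  v_{2} + v_{5} = v_{7}  ⇒ sig = ⟨2 | 1⟩
  P={2,7}:  v_{2} + v_{7} = v_{8}  ⇒ sig = ⟨2 | 1⟩
  P={3,6}:  v_{3} + v_{6} = v_{5}  ⇒ sig = ⟨2 | 1⟩
  P={4,5}:  v_{4} + v_{5} = v_{3}  ⇒ sig = ⟨2 | 1⟩
  P={5,6}:  v_{5} + v_{6} = v_{2}  ⇒ sig = ⟨2 | 1⟩
  P={4,8}:  v_{4} + v_{8} = v_{5} + v_{7}  ⇒ sig = ⟨2 | 1 1⟩
  P={3,8}:  v_{3} + v_{8} = 2·v_{5} + v_{7}  ⇒ sig = ⟨2 | 1 2⟩
  P={1,8}:  v_{1} + v_{8} = 2·v_{2}  ⇒ sig = ⟨2 | 2⟩
  P={2,3}:  v_{2} + v_{3} = 2·v_{5}  ⇒ sig = ⟨2 | 2⟩
  P={4,7}:  v_{4} + v_{7} = 2·v_{5}  ⇒ sig = ⟨2 | 2⟩
  P={5,8}:  v_{5} + v_{8} = 2·v_{7}  ⇒ sig = ⟨2 | 2⟩
  P={6,7}:  v_{6} + v_{7} = 2·v_{2}  ⇒ sig = ⟨2 | 2⟩
  P={3,7}:  v_{3} + v_{7} = 3·v_{5}  ⇒ sig = ⟨2 | 3⟩
  P={6,8}:  v_{6} + v_{8} = 3·v_{2}  ⇒ sig = ⟨2 | 3⟩

Sorted signature multiset PRS(X):
{ ⟨2 | 0⟩ ×2,  ⟨2 | 1⟩ ×9,  ⟨2 | 1 1⟩,  ⟨2 | 1 2⟩,  ⟨2 | 2⟩ ×5,  ⟨2 | 3⟩ ×2 }
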